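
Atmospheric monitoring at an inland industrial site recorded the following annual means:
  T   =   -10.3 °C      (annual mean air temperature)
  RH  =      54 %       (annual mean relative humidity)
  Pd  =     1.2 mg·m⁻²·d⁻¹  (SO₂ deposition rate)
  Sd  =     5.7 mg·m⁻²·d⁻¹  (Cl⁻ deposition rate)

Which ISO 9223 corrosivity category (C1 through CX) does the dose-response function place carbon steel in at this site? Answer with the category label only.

C2

carbon steel: f(T) = +0.150·(T−10) [T≤10 °C] = -3.0450
  SO₂ term: 1.77·1.2^0.52·exp(0.02·54-3.0450) = 0.2727
  Cl⁻ term: 0.102·5.7^0.62·exp(0.033·54+0.04·-10.3) = 1.181
  r_corr = 0.2727 + 1.181 = 1.454 μm/a
ISO 9223 Table 2 (carbon steel): 1.3 < 1.45 ≤ 25 μm/a ⇒ C2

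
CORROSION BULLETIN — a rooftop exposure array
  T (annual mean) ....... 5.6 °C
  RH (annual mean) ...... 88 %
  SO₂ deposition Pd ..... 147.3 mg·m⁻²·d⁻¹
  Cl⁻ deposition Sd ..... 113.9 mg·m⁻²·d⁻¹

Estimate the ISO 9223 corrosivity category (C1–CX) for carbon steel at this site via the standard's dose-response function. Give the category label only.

C5

carbon steel: temperature factor f = +0.150·(-4.4) = -0.6600
  SO₂ term: 1.77·147.3^0.52·exp(0.02·88-0.6600) = 71.31
  Sd branch = 0.102·Sd^0.62·e^(0.033·RH+0.04·T) = 43.86 μm/a
  r_corr = 71.31 + 43.86 = 115.2 μm/a
Category bounds: 80…200 μm/a bracket r_corr ⇒ C5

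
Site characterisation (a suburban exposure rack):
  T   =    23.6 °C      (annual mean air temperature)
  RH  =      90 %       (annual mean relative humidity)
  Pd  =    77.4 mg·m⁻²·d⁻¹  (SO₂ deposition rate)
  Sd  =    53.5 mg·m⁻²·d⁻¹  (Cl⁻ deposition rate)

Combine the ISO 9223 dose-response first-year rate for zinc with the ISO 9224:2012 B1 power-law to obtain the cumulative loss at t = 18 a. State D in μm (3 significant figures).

D(18) = 49.0 μm

zinc: T>10 °C ⇒ hinge -0.071·(23.6−10) = -0.9656
  SO₂ term: 0.0129·77.4^0.44·exp(0.046·90-0.9656) = 2.091
  Sd branch = 0.0175·Sd^0.57·e^(0.008·RH+0.085·T) = 2.583 μm/a
  r_corr = 2.091 + 2.583 = 4.673 μm/a
Long-term exponent b (ISO 9224 Table 2, B1) = 0.813
  D(18) = 4.673 × 18^0.813 = 4.673 × 10.48 = 49 μm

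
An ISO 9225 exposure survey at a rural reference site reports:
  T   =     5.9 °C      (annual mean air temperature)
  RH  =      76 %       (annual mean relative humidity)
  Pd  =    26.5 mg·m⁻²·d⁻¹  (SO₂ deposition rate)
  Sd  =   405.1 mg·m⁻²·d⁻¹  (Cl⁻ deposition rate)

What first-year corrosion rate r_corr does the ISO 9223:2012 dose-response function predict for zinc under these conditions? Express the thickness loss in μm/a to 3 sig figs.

zinc: T≤10 °C ⇒ hinge +0.038·(5.9−10) = -0.1558
  sulphur-dioxide contribution → 1.54 μm/a
  chloride contribution → 1.626 μm/a
  total first-year rate 3.166 μm/a

r_corr = 3.17 μm/a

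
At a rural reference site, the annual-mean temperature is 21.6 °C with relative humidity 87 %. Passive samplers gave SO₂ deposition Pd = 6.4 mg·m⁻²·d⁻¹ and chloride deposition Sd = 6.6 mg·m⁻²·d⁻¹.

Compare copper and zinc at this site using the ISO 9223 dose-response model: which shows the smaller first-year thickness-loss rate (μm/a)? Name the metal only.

copper: T>10 °C ⇒ hinge -0.080·(21.6−10) = -0.9280
  Pd branch = 0.0053·Pd^0.26·e^(0.059·RH+f) = 0.5756 μm/a
  Cl⁻ term: 0.01025·6.6^0.27·exp(0.036·87+0.049·21.6) = 1.127
  sum: 0.5756 + 1.127 → r_corr = 1.702 μm/a
zinc: f(T) = -0.071·(T−10) [T>10 °C] = -0.8236
  SO₂ term: 0.0129·6.4^0.44·exp(0.046·87-0.8236) = 0.7009
  Cl⁻ term: 0.0175·6.6^0.57·exp(0.008·87+0.085·21.6) = 0.6454
  r_corr = 0.7009 + 0.6454 = 1.346 μm/a
Ordering by μm/a: copper (1.7) > zinc (1.35)

zinc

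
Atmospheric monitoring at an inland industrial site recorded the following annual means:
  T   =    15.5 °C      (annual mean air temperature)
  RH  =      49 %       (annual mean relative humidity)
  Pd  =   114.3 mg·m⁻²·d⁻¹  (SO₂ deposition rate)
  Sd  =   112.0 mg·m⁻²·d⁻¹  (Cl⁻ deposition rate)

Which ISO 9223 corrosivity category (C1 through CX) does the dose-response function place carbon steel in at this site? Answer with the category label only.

C4

carbon steel: T>10 °C ⇒ hinge -0.054·(15.5−10) = -0.2970
  SO₂ term: 1.77·114.3^0.52·exp(0.02·49-0.2970) = 41.19
  Sd branch = 0.102·Sd^0.62·e^(0.033·RH+0.04·T) = 17.81 μm/a
  r_corr = 41.19 + 17.81 = 59 μm/a
ISO 9223 Table 2 (carbon steel): 50 < 59 ≤ 80 μm/a ⇒ C4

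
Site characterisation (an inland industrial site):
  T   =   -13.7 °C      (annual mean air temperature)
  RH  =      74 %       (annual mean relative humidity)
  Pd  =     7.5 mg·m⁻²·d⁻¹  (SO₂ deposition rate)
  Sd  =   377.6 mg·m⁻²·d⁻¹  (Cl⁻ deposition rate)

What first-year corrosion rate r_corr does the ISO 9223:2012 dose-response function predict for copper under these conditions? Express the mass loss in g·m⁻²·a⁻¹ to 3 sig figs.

r_corr = 3.66 g·m⁻²·a⁻¹

copper: temperature factor f = +0.126·(-23.7) = -2.9862
  Pd branch = 0.0053·Pd^0.26·e^(0.059·RH+f) = 0.03557 μm/a
  Sd branch = 0.01025·Sd^0.27·e^(0.036·RH+0.049·T) = 0.3732 μm/a
  r_corr = 0.03557 + 0.3732 = 0.4088 μm/a
Convert to mass loss: 0.4088 μm/a × 8.96 g/cm³ = 3.663 g·m⁻²·a⁻¹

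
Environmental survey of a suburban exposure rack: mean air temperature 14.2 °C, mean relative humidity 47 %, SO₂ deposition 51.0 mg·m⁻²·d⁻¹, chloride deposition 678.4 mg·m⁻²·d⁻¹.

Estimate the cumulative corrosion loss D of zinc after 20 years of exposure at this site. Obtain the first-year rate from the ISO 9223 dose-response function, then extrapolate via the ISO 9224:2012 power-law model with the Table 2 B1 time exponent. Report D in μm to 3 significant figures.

zinc: T>10 °C ⇒ hinge -0.071·(14.2−10) = -0.2982
  Pd branch = 0.0129·Pd^0.44·e^(0.046·RH+f) = 0.4692 μm/a
  Cl⁻ term: 0.0175·678.4^0.57·exp(0.008·47+0.085·14.2) = 3.503
  sum: 0.4692 + 3.503 → r_corr = 3.972 μm/a
Long-term exponent b (ISO 9224 Table 2, B1) = 0.813
  D(20) = 3.972 × 20^0.813 = 3.972 × 11.42 = 45.37 μm

D(20) = 45.4 μm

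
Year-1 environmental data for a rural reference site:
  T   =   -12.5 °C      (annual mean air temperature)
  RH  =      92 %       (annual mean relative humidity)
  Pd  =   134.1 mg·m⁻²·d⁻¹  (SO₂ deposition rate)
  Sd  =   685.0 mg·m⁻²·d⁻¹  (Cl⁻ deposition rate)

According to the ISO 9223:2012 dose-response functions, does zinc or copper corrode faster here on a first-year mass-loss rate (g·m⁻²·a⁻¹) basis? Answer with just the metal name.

zinc

zinc: f(T) = +0.038·(T−10) [T≤10 °C] = -0.8550
  SO₂ term: 0.0129·134.1^0.44·exp(0.046·92-0.8550) = 3.26
  Sd branch = 0.0175·Sd^0.57·e^(0.008·RH+0.085·T) = 0.5219 μm/a
  sum: 3.26 + 0.5219 → r_corr = 3.782 μm/a
  mass loss = 3.782 μm/a × 7.14 g/cm³ = 27.01 g·m⁻²·a⁻¹
copper: temperature factor f = +0.126·(-22.5) = -2.8350
  SO₂ term: 0.0053·134.1^0.26·exp(0.059·92-2.8350) = 0.2532
  Sd branch = 0.01025·Sd^0.27·e^(0.036·RH+0.049·T) = 0.8887 μm/a
  r_corr = 0.2532 + 0.8887 = 1.142 μm/a
  mass loss = 1.142 μm/a × 8.96 g/cm³ = 10.23 g·m⁻²·a⁻¹
Ordering by g·m⁻²·a⁻¹: zinc (27) > copper (10.2)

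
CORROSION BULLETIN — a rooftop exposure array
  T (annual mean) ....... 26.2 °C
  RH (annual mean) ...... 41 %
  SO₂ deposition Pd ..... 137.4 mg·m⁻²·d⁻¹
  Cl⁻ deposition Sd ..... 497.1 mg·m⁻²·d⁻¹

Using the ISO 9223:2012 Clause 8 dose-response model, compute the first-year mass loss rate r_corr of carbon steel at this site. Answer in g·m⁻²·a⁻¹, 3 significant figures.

carbon steel: temperature factor f = -0.054·(16.2) = -0.8748
  Pd branch = 1.77·Pd^0.52·e^(0.02·RH+f) = 21.67 μm/a
  Sd branch = 0.102·Sd^0.62·e^(0.033·RH+0.04·T) = 52.86 μm/a
  r_corr = 21.67 + 52.86 = 74.53 μm/a
Convert to mass loss: 74.53 μm/a × 7.85 g/cm³ = 585.1 g·m⁻²·a⁻¹

r_corr = 585 g·m⁻²·a⁻¹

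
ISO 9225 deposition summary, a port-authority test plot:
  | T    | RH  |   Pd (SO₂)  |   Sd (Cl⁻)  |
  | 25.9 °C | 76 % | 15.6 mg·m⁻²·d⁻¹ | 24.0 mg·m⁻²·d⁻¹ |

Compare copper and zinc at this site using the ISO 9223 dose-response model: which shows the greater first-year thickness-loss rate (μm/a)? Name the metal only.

copper: temperature factor f = -0.080·(15.9) = -1.2720
  sulphur-dioxide contribution → 0.2688 μm/a
  chloride contribution → 1.327 μm/a
  ⇒ r_corr(copper) = 1.596 μm/a
zinc: temperature factor f = -0.071·(15.9) = -1.1289
  sulphur-dioxide contribution → 0.4609 μm/a
  chloride contribution → 1.778 μm/a
  ⇒ r_corr(zinc) = 2.239 μm/a
Ordering by μm/a: zinc (2.24) > copper (1.6)

zinc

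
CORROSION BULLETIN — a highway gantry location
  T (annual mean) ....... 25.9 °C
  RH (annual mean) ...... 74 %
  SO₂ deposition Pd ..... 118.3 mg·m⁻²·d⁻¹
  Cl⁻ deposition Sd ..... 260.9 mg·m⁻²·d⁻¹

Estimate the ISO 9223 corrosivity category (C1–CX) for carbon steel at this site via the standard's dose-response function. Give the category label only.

carbon steel: T>10 °C ⇒ hinge -0.054·(25.9−10) = -0.8586
  sulphur-dioxide contribution → 39.43 μm/a
  chloride contribution → 104.1 μm/a
  ⇒ r_corr(carbon steel) = 143.5 μm/a
ISO 9223 Table 2 (carbon steel): 80 < 143 ≤ 200 μm/a ⇒ C5

C5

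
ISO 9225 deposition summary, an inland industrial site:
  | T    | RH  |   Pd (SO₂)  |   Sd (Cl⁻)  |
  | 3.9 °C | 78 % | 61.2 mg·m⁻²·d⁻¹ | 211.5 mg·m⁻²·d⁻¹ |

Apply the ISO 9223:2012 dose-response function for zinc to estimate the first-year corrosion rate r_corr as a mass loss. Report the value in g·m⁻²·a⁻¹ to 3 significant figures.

zinc: T≤10 °C ⇒ hinge +0.038·(3.9−10) = -0.2318
  SO₂ term: 0.0129·61.2^0.44·exp(0.046·78-0.2318) = 2.261
  Sd branch = 0.0175·Sd^0.57·e^(0.008·RH+0.085·T) = 0.9626 μm/a
  r_corr = 2.261 + 0.9626 = 3.224 μm/a
Convert to mass loss: 3.224 μm/a × 7.14 g/cm³ = 23.02 g·m⁻²·a⁻¹

r_corr = 23.0 g·m⁻²·a⁻¹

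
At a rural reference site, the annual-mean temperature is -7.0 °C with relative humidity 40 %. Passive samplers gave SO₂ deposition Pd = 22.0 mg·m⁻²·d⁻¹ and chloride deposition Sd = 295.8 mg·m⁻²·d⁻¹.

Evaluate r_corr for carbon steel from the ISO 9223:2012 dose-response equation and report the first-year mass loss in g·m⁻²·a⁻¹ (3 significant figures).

carbon steel: f(T) = +0.150·(T−10) [T≤10 °C] = -2.5500
  Pd branch = 1.77·Pd^0.52·e^(0.02·RH+f) = 1.535 μm/a
  Sd branch = 0.102·Sd^0.62·e^(0.033·RH+0.04·T) = 9.824 μm/a
  r_corr = 1.535 + 9.824 = 11.36 μm/a
Convert to mass loss: 11.36 μm/a × 7.85 g/cm³ = 89.17 g·m⁻²·a⁻¹

r_corr = 89.2 g·m⁻²·a⁻¹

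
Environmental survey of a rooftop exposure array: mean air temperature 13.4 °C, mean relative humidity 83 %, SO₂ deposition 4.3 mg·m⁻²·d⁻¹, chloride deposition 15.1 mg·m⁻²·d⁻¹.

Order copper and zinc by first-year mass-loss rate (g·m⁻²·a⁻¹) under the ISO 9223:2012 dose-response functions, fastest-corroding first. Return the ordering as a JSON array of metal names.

["copper", "zinc"]

copper: f(T) = -0.080·(T−10) [T>10 °C] = -0.2720
  Pd branch = 0.0053·Pd^0.26·e^(0.059·RH+f) = 0.7899 μm/a
  Sd branch = 0.01025·Sd^0.27·e^(0.036·RH+0.049·T) = 0.8164 μm/a
  sum: 0.7899 + 0.8164 → r_corr = 1.606 μm/a
  mass loss = 1.606 μm/a × 8.96 g/cm³ = 14.39 g·m⁻²·a⁻¹
zinc: temperature factor f = -0.071·(3.4) = -0.2414
  SO₂ term: 0.0129·4.3^0.44·exp(0.046·83-0.2414) = 0.8762
  Sd branch = 0.0175·Sd^0.57·e^(0.008·RH+0.085·T) = 0.499 μm/a
  r_corr = 0.8762 + 0.499 = 1.375 μm/a
  mass loss = 1.375 μm/a × 7.14 g/cm³ = 9.819 g·m⁻²·a⁻¹
Ordering by g·m⁻²·a⁻¹: copper (14.4) > zinc (9.82)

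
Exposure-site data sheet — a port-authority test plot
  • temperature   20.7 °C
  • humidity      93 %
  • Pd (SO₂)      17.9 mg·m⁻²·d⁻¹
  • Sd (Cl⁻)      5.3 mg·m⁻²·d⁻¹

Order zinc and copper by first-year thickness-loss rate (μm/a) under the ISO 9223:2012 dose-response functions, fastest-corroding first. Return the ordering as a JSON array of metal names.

zinc: T>10 °C ⇒ hinge -0.071·(20.7−10) = -0.7597
  Pd branch = 0.0129·Pd^0.44·e^(0.046·RH+f) = 1.548 μm/a
  Cl⁻ term: 0.0175·5.3^0.57·exp(0.008·93+0.085·20.7) = 0.5535
  r_corr = 1.548 + 0.5535 = 2.102 μm/a
copper: temperature factor f = -0.080·(10.7) = -0.8560
  Pd branch = 0.0053·Pd^0.26·e^(0.059·RH+f) = 1.151 μm/a
  Sd branch = 0.01025·Sd^0.27·e^(0.036·RH+0.049·T) = 1.261 μm/a
  r_corr = 1.151 + 1.261 = 2.413 μm/a
Ordering by μm/a: copper (2.41) > zinc (2.1)

["copper", "zinc"]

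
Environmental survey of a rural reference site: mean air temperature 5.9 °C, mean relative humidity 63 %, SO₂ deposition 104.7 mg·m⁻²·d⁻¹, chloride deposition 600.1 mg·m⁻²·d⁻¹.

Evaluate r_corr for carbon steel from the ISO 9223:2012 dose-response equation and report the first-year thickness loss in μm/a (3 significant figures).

carbon steel: T≤10 °C ⇒ hinge +0.150·(5.9−10) = -0.6150
  SO₂ term: 1.77·104.7^0.52·exp(0.02·63-0.6150) = 37.88
  Cl⁻ term: 0.102·600.1^0.62·exp(0.033·63+0.04·5.9) = 54.51
  sum: 37.88 + 54.51 → r_corr = 92.4 μm/a

r_corr = 92.4 μm/a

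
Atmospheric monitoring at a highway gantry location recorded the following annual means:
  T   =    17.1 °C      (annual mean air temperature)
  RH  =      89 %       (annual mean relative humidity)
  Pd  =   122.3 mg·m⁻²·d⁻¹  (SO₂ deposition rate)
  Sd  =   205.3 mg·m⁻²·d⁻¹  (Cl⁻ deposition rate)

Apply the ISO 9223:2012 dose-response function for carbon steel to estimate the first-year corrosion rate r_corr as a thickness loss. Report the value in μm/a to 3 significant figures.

carbon steel: f(T) = -0.054·(T−10) [T>10 °C] = -0.3834
  sulphur-dioxide contribution → 87.09 μm/a
  chloride contribution → 103.5 μm/a
  ⇒ r_corr(carbon steel) = 190.6 μm/a

r_corr = 191 μm/a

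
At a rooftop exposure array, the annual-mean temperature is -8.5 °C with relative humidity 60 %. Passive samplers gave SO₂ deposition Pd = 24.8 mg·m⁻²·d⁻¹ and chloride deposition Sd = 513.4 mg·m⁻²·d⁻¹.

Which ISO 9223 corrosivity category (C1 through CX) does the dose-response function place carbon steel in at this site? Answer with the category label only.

C3

carbon steel: temperature factor f = +0.150·(-18.5) = -2.7750
  sulphur-dioxide contribution → 1.946 μm/a
  chloride contribution → 25.2 μm/a
  total first-year rate 27.14 μm/a
Category bounds: 25…50 μm/a bracket r_corr ⇒ C3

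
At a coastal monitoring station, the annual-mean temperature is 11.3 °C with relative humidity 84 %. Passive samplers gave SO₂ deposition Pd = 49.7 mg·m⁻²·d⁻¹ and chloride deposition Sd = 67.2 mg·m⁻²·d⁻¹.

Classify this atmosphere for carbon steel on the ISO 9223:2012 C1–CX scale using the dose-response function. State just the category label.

C5

carbon steel: temperature factor f = -0.054·(1.3) = -0.0702
  Pd branch = 1.77·Pd^0.52·e^(0.02·RH+f) = 67.48 μm/a
  Sd branch = 0.102·Sd^0.62·e^(0.033·RH+0.04·T) = 34.81 μm/a
  r_corr = 67.48 + 34.81 = 102.3 μm/a
Category bounds: 80…200 μm/a bracket r_corr ⇒ C5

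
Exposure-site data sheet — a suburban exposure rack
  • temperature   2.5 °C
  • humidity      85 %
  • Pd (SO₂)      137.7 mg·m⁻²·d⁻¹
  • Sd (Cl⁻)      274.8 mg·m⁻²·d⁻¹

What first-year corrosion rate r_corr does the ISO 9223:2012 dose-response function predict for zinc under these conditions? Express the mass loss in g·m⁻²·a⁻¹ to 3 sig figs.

r_corr = 37.7 g·m⁻²·a⁻¹

zinc: f(T) = +0.038·(T−10) [T≤10 °C] = -0.2850
  sulphur-dioxide contribution → 4.227 μm/a
  chloride contribution → 1.049 μm/a
  total first-year rate 5.276 μm/a
Convert to mass loss: 5.276 μm/a × 7.14 g/cm³ = 37.67 g·m⁻²·a⁻¹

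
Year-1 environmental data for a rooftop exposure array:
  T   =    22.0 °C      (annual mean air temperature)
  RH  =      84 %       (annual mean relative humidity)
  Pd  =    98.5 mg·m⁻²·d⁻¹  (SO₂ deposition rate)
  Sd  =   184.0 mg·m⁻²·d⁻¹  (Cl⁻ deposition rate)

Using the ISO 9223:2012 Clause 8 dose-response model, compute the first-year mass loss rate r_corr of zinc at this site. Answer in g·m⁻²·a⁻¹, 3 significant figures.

zinc: f(T) = -0.071·(T−10) [T>10 °C] = -0.8520
  Pd branch = 0.0129·Pd^0.44·e^(0.046·RH+f) = 1.976 μm/a
  Sd branch = 0.0175·Sd^0.57·e^(0.008·RH+0.085·T) = 4.345 μm/a
  sum: 1.976 + 4.345 → r_corr = 6.321 μm/a
Convert to mass loss: 6.321 μm/a × 7.14 g/cm³ = 45.13 g·m⁻²·a⁻¹

r_corr = 45.1 g·m⁻²·a⁻¹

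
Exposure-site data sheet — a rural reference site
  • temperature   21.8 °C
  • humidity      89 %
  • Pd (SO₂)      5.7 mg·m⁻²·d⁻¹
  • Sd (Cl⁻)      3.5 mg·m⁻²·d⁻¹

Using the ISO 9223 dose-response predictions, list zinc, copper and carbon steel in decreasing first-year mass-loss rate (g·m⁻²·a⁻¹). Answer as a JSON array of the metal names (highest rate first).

["carbon steel", "copper", "zinc"]

zinc: temperature factor f = -0.071·(11.8) = -0.8378
  Pd branch = 0.0129·Pd^0.44·e^(0.046·RH+f) = 0.72 μm/a
  Cl⁻ term: 0.0175·3.5^0.57·exp(0.008·89+0.085·21.8) = 0.4646
  sum: 0.72 + 0.4646 → r_corr = 1.185 μm/a
  mass loss = 1.185 μm/a × 7.14 g/cm³ = 8.458 g·m⁻²·a⁻¹
copper: temperature factor f = -0.080·(11.8) = -0.9440
  SO₂ term: 0.0053·5.7^0.26·exp(0.059·89-0.9440) = 0.6185
  Cl⁻ term: 0.01025·3.5^0.27·exp(0.036·89+0.049·21.8) = 1.03
  sum: 0.6185 + 1.03 → r_corr = 1.649 μm/a
  mass loss = 1.649 μm/a × 8.96 g/cm³ = 14.77 g·m⁻²·a⁻¹
carbon steel: temperature factor f = -0.054·(11.8) = -0.6372
  SO₂ term: 1.77·5.7^0.52·exp(0.02·89-0.6372) = 13.72
  Sd branch = 0.102·Sd^0.62·e^(0.033·RH+0.04·T) = 10 μm/a
  r_corr = 13.72 + 10 = 23.72 μm/a
  mass loss = 23.72 μm/a × 7.85 g/cm³ = 186.2 g·m⁻²·a⁻¹
Ordering by g·m⁻²·a⁻¹: carbon steel (186) > copper (14.8) > zinc (8.46)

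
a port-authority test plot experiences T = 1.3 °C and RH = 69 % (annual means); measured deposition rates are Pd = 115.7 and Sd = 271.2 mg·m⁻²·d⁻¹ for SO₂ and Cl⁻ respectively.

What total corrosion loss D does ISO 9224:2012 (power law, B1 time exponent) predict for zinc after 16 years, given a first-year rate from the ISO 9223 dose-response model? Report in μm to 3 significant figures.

D(16) = 25.0 μm

zinc: f(T) = +0.038·(T−10) [T≤10 °C] = -0.3306
  sulphur-dioxide contribution → 1.792 μm/a
  chloride contribution → 0.8274 μm/a
  ⇒ r_corr(zinc) = 2.619 μm/a
ISO 9224: D(t) = r_corr · t^b with b = 0.813 (zinc, B1)
  D(16) = 2.619 × 16^0.813 = 2.619 × 9.527 = 24.95 μm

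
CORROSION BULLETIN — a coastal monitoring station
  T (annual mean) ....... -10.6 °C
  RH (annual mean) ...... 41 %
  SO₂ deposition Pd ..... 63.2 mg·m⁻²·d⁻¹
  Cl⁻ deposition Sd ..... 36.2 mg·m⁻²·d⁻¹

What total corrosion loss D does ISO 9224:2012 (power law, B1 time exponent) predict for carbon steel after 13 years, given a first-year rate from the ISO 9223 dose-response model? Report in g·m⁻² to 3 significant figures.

carbon steel: temperature factor f = +0.150·(-20.6) = -3.0900
  SO₂ term: 1.77·63.2^0.52·exp(0.02·41-3.0900) = 1.579
  Sd branch = 0.102·Sd^0.62·e^(0.033·RH+0.04·T) = 2.39 μm/a
  sum: 1.579 + 2.39 → r_corr = 3.97 μm/a
Power-law: D(13) = r_corr · 13^0.523
  D(13) = 3.97 × 13^0.523 = 3.97 × 3.825 = 15.18 μm
  Mass loss = 15.18 μm × 7.85 g/cm³ = 119.2 g·m⁻²

D(13) = 119 g·m⁻²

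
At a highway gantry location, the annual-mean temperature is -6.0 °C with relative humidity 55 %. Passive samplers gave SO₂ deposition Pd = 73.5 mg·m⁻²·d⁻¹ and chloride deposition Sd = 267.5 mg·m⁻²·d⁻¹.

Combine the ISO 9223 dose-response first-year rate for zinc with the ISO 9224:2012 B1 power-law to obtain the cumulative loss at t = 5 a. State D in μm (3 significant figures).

D(5) = 3.62 μm

zinc: temperature factor f = +0.038·(-16.0) = -0.6080
  SO₂ term: 0.0129·73.5^0.44·exp(0.046·55-0.6080) = 0.5841
  Sd branch = 0.0175·Sd^0.57·e^(0.008·RH+0.085·T) = 0.3946 μm/a
  r_corr = 0.5841 + 0.3946 = 0.9787 μm/a
ISO 9224: D(t) = r_corr · t^b with b = 0.813 (zinc, B1)
  D(5) = 0.9787 × 5^0.813 = 0.9787 × 3.701 = 3.622 μm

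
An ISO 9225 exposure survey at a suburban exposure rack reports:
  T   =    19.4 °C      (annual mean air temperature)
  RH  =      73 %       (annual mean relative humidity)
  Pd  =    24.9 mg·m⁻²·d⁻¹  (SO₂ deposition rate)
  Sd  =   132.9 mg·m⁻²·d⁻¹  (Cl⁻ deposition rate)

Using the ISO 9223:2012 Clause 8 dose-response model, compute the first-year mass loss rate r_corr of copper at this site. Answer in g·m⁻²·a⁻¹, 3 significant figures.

r_corr = 16.2 g·m⁻²·a⁻¹

copper: f(T) = -0.080·(T−10) [T>10 °C] = -0.7520
  Pd branch = 0.0053·Pd^0.26·e^(0.059·RH+f) = 0.4278 μm/a
  Cl⁻ term: 0.01025·132.9^0.27·exp(0.036·73+0.049·19.4) = 1.375
  r_corr = 0.4278 + 1.375 = 1.803 μm/a
Convert to mass loss: 1.803 μm/a × 8.96 g/cm³ = 16.15 g·m⁻²·a⁻¹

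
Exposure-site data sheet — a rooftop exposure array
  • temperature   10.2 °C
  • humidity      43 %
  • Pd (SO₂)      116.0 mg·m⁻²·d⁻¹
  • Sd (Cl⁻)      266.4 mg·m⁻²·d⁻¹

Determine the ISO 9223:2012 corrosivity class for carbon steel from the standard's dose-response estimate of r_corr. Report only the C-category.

carbon steel: temperature factor f = -0.054·(0.2) = -0.0108
  Pd branch = 1.77·Pd^0.52·e^(0.02·RH+f) = 49.01 μm/a
  Cl⁻ term: 0.102·266.4^0.62·exp(0.033·43+0.04·10.2) = 20.22
  sum: 49.01 + 20.22 → r_corr = 69.24 μm/a
Category bounds: 50…80 μm/a bracket r_corr ⇒ C4

C4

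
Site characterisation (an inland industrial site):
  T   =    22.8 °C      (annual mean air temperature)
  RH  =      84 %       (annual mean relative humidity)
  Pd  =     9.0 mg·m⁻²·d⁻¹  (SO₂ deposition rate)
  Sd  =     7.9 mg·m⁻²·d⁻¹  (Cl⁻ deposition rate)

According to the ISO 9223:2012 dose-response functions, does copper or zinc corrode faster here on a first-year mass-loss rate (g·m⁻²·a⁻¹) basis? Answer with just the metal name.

copper: T>10 °C ⇒ hinge -0.080·(22.8−10) = -1.0240
  Pd branch = 0.0053·Pd^0.26·e^(0.059·RH+f) = 0.4787 μm/a
  Sd branch = 0.01025·Sd^0.27·e^(0.036·RH+0.049·T) = 1.126 μm/a
  r_corr = 0.4787 + 1.126 = 1.605 μm/a
  mass loss = 1.605 μm/a × 8.96 g/cm³ = 14.38 g·m⁻²·a⁻¹
zinc: temperature factor f = -0.071·(12.8) = -0.9088
  SO₂ term: 0.0129·9.0^0.44·exp(0.046·84-0.9088) = 0.6515
  Cl⁻ term: 0.0175·7.9^0.57·exp(0.008·84+0.085·22.8) = 0.773
  r_corr = 0.6515 + 0.773 = 1.424 μm/a
  mass loss = 1.424 μm/a × 7.14 g/cm³ = 10.17 g·m⁻²·a⁻¹
Ordering by g·m⁻²·a⁻¹: copper (14.4) > zinc (10.2)

copper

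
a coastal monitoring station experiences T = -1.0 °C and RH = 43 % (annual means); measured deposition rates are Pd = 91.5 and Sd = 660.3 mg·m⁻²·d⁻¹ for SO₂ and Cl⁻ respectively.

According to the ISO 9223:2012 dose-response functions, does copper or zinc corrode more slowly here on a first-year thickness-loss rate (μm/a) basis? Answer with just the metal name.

copper: temperature factor f = +0.126·(-11.0) = -1.3860
  SO₂ term: 0.0053·91.5^0.26·exp(0.059·43-1.3860) = 0.05421
  Sd branch = 0.01025·Sd^0.27·e^(0.036·RH+0.049·T) = 0.2649 μm/a
  r_corr = 0.05421 + 0.2649 = 0.3191 μm/a
zinc: f(T) = +0.038·(T−10) [T≤10 °C] = -0.4180
  SO₂ term: 0.0129·91.5^0.44·exp(0.046·43-0.4180) = 0.4478
  Cl⁻ term: 0.0175·660.3^0.57·exp(0.008·43+0.085·-1.0) = 0.9179
  sum: 0.4478 + 0.9179 → r_corr = 1.366 μm/a
Ordering by μm/a: zinc (1.37) > copper (0.319)

copper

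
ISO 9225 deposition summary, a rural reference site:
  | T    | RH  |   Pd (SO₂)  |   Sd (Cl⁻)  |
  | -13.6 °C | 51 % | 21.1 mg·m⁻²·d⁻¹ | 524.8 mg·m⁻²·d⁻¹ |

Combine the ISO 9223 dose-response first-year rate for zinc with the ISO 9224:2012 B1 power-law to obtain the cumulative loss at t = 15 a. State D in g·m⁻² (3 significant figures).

D(15) = 32.6 g·m⁻²

zinc: f(T) = +0.038·(T−10) [T≤10 °C] = -0.8968
  Pd branch = 0.0129·Pd^0.44·e^(0.046·RH+f) = 0.2102 μm/a
  Cl⁻ term: 0.0175·524.8^0.57·exp(0.008·51+0.085·-13.6) = 0.2942
  r_corr = 0.2102 + 0.2942 = 0.5044 μm/a
Long-term exponent b (ISO 9224 Table 2, B1) = 0.813
  D(15) = 0.5044 × 15^0.813 = 0.5044 × 9.04 = 4.559 μm
  Mass loss = 4.559 μm × 7.14 g/cm³ = 32.55 g·m⁻²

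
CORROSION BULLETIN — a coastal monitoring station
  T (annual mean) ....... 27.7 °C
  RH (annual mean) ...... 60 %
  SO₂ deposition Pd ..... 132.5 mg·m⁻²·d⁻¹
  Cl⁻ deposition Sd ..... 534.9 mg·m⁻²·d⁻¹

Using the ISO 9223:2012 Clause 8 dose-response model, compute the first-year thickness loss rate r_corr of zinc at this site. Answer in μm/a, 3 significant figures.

zinc: f(T) = -0.071·(T−10) [T>10 °C] = -1.2567
  SO₂ term: 0.0129·132.5^0.44·exp(0.046·60-1.2567) = 0.498
  Sd branch = 0.0175·Sd^0.57·e^(0.008·RH+0.085·T) = 10.69 μm/a
  r_corr = 0.498 + 10.69 = 11.19 μm/a

r_corr = 11.2 μm/a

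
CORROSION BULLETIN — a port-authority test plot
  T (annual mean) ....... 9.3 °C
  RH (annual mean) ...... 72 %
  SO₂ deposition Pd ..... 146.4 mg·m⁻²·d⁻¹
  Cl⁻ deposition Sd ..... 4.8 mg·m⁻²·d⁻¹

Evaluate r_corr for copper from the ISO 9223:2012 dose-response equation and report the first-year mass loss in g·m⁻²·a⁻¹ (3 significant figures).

r_corr = 14.1 g·m⁻²·a⁻¹

copper: f(T) = +0.126·(T−10) [T≤10 °C] = -0.0882
  sulphur-dioxide contribution → 1.241 μm/a
  chloride contribution → 0.3298 μm/a
  total first-year rate 1.571 μm/a
Convert to mass loss: 1.571 μm/a × 8.96 g/cm³ = 14.08 g·m⁻²·a⁻¹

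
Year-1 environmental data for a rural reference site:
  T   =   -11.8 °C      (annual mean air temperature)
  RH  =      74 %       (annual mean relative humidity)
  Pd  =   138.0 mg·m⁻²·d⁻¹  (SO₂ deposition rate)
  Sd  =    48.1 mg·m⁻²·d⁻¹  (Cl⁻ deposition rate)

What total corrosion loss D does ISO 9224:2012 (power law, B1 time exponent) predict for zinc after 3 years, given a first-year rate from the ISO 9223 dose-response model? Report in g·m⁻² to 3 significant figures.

D(3) = 27.7 g·m⁻²

zinc: f(T) = +0.038·(T−10) [T≤10 °C] = -0.8284
  Pd branch = 0.0129·Pd^0.44·e^(0.046·RH+f) = 1.482 μm/a
  Sd branch = 0.0175·Sd^0.57·e^(0.008·RH+0.085·T) = 0.1055 μm/a
  r_corr = 1.482 + 0.1055 = 1.587 μm/a
Power-law: D(3) = r_corr · 3^0.813
  D(3) = 1.587 × 3^0.813 = 1.587 × 2.443 = 3.877 μm
  Mass loss = 3.877 μm × 7.14 g/cm³ = 27.68 g·m⁻²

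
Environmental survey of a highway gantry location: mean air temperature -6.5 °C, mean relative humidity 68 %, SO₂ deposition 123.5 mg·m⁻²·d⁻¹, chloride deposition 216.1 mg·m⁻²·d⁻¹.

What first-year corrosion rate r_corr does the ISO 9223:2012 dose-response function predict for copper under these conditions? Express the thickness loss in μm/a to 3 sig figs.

copper: T≤10 °C ⇒ hinge +0.126·(-6.5−10) = -2.0790
  Pd branch = 0.0053·Pd^0.26·e^(0.059·RH+f) = 0.1281 μm/a
  Sd branch = 0.01025·Sd^0.27·e^(0.036·RH+0.049·T) = 0.3681 μm/a
  sum: 0.1281 + 0.3681 → r_corr = 0.4962 μm/a

r_corr = 0.496 μm/a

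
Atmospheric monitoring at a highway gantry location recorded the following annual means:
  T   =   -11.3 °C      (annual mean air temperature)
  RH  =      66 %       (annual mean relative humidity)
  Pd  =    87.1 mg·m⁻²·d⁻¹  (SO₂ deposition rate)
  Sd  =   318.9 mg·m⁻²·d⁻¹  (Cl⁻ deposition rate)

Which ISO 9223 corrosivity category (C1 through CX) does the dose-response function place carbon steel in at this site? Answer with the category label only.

carbon steel: T≤10 °C ⇒ hinge +0.150·(-11.3−10) = -3.1950
  Pd branch = 1.77·Pd^0.52·e^(0.02·RH+f) = 2.77 μm/a
  Cl⁻ term: 0.102·318.9^0.62·exp(0.033·66+0.04·-11.3) = 20.44
  sum: 2.77 + 20.44 → r_corr = 23.21 μm/a
Category bounds: 1.3…25 μm/a bracket r_corr ⇒ C2

C2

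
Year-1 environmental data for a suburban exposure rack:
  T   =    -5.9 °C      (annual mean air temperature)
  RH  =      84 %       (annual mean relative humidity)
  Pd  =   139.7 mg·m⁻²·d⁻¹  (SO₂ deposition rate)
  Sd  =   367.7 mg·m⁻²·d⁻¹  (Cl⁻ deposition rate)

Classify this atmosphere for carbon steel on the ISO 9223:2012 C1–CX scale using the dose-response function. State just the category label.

carbon steel: f(T) = +0.150·(T−10) [T≤10 °C] = -2.3850
  Pd branch = 1.77·Pd^0.52·e^(0.02·RH+f) = 11.41 μm/a
  Sd branch = 0.102·Sd^0.62·e^(0.033·RH+0.04·T) = 50.19 μm/a
  sum: 11.41 + 50.19 → r_corr = 61.6 μm/a
Category bounds: 50…80 μm/a bracket r_corr ⇒ C4

C4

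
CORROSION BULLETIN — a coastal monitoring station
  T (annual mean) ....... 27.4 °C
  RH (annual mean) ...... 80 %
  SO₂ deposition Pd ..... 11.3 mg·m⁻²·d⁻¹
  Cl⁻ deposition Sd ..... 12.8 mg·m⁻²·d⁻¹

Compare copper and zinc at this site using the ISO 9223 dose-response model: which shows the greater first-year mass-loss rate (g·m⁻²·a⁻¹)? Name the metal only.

copper

copper: temperature factor f = -0.080·(17.4) = -1.3920
  sulphur-dioxide contribution → 0.2776 μm/a
  chloride contribution → 1.392 μm/a
  total first-year rate 1.669 μm/a
  mass loss = 1.669 μm/a × 8.96 g/cm³ = 14.96 g·m⁻²·a⁻¹
zinc: T>10 °C ⇒ hinge -0.071·(27.4−10) = -1.2354
  sulphur-dioxide contribution → 0.4321 μm/a
  chloride contribution → 1.457 μm/a
  ⇒ r_corr(zinc) = 1.89 μm/a
  mass loss = 1.89 μm/a × 7.14 g/cm³ = 13.49 g·m⁻²·a⁻¹
Ordering by g·m⁻²·a⁻¹: copper (15) > zinc (13.5)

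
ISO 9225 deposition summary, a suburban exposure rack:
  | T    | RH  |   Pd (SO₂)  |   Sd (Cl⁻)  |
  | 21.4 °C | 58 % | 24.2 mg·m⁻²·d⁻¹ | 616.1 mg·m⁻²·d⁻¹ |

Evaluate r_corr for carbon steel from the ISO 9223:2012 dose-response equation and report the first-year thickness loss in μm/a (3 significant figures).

r_corr = 103 μm/a

carbon steel: temperature factor f = -0.054·(11.4) = -0.6156
  sulphur-dioxide contribution → 16 μm/a
  chloride contribution → 87.33 μm/a
  total first-year rate 103.3 μm/a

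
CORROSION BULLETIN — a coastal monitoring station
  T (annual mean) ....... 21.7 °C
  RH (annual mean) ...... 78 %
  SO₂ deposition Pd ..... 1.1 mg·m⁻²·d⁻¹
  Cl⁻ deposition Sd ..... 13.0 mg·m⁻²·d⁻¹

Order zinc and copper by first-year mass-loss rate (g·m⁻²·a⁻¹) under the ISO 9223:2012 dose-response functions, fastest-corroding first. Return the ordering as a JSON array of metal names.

zinc: f(T) = -0.071·(T−10) [T>10 °C] = -0.8307
  sulphur-dioxide contribution → 0.212 μm/a
  chloride contribution → 0.8913 μm/a
  total first-year rate 1.103 μm/a
  mass loss = 1.103 μm/a × 7.14 g/cm³ = 7.878 g·m⁻²·a⁻¹
copper: T>10 °C ⇒ hinge -0.080·(21.7−10) = -0.9360
  sulphur-dioxide contribution → 0.2124 μm/a
  chloride contribution → 0.9835 μm/a
  ⇒ r_corr(copper) = 1.196 μm/a
  mass loss = 1.196 μm/a × 8.96 g/cm³ = 10.72 g·m⁻²·a⁻¹
Ordering by g·m⁻²·a⁻¹: copper (10.7) > zinc (7.88)

["copper", "zinc"]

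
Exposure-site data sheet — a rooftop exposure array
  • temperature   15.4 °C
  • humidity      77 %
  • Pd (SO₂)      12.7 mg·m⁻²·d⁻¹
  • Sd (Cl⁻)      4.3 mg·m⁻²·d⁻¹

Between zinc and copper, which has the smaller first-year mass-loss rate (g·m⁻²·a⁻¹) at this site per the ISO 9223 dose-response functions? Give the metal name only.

zinc: f(T) = -0.071·(T−10) [T>10 °C] = -0.3834
  SO₂ term: 0.0129·12.7^0.44·exp(0.046·77-0.3834) = 0.929
  Sd branch = 0.0175·Sd^0.57·e^(0.008·RH+0.085·T) = 0.2755 μm/a
  r_corr = 0.929 + 0.2755 = 1.205 μm/a
  mass loss = 1.205 μm/a × 7.14 g/cm³ = 8.6 g·m⁻²·a⁻¹
copper: temperature factor f = -0.080·(5.4) = -0.4320
  SO₂ term: 0.0053·12.7^0.26·exp(0.059·77-0.4320) = 0.6261
  Cl⁻ term: 0.01025·4.3^0.27·exp(0.036·77+0.049·15.4) = 0.5168
  sum: 0.6261 + 0.5168 → r_corr = 1.143 μm/a
  mass loss = 1.143 μm/a × 8.96 g/cm³ = 10.24 g·m⁻²·a⁻¹
Ordering by g·m⁻²·a⁻¹: copper (10.2) > zinc (8.6)

zinc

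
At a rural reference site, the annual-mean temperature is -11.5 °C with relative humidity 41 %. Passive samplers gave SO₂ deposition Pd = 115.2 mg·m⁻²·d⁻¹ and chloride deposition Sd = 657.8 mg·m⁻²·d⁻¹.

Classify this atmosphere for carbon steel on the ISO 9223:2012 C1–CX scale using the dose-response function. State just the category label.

carbon steel: T≤10 °C ⇒ hinge +0.150·(-11.5−10) = -3.2250
  sulphur-dioxide contribution → 1.886 μm/a
  chloride contribution → 13.92 μm/a
  total first-year rate 15.81 μm/a
15.8 μm/a falls in (1.3, 25] for carbon steel → category C2

C2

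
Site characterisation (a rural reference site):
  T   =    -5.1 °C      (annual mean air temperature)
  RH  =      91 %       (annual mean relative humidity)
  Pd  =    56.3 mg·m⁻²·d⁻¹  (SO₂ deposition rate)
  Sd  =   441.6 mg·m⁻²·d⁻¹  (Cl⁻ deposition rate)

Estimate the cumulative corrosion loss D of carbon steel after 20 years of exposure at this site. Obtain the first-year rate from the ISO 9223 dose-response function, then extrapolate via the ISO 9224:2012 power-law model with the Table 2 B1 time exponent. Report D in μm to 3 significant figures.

D(20) = 395 μm

carbon steel: temperature factor f = +0.150·(-15.1) = -2.2650
  SO₂ term: 1.77·56.3^0.52·exp(0.02·91-2.2650) = 9.225
  Sd branch = 0.102·Sd^0.62·e^(0.033·RH+0.04·T) = 73.13 μm/a
  r_corr = 9.225 + 73.13 = 82.36 μm/a
Long-term exponent b (ISO 9224 Table 2, B1) = 0.523
  D(20) = 82.36 × 20^0.523 = 82.36 × 4.791 = 394.6 μm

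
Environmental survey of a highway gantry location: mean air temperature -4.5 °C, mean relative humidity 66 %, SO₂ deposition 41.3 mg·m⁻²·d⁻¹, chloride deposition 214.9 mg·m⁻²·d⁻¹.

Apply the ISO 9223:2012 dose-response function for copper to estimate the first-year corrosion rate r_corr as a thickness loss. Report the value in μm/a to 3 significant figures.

copper: T≤10 °C ⇒ hinge +0.126·(-4.5−10) = -1.8270
  Pd branch = 0.0053·Pd^0.26·e^(0.059·RH+f) = 0.1102 μm/a
  Cl⁻ term: 0.01025·214.9^0.27·exp(0.036·66+0.049·-4.5) = 0.3772
  sum: 0.1102 + 0.3772 → r_corr = 0.4874 μm/a

r_corr = 0.487 μm/a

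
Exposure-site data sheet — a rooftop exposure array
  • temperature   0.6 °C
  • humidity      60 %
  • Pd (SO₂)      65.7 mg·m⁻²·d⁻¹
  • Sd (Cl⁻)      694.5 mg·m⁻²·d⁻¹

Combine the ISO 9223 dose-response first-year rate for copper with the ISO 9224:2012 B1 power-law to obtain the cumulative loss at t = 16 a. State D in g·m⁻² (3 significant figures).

copper: temperature factor f = +0.126·(-9.4) = -1.1844
  SO₂ term: 0.0053·65.7^0.26·exp(0.059·60-1.1844) = 0.1659
  Sd branch = 0.01025·Sd^0.27·e^(0.036·RH+0.049·T) = 0.5356 μm/a
  r_corr = 0.1659 + 0.5356 = 0.7015 μm/a
Power-law: D(16) = r_corr · 16^0.667
  D(16) = 0.7015 × 16^0.667 = 0.7015 × 6.355 = 4.458 μm
  Mass loss = 4.458 μm × 8.96 g/cm³ = 39.95 g·m⁻²

D(16) = 39.9 g·m⁻²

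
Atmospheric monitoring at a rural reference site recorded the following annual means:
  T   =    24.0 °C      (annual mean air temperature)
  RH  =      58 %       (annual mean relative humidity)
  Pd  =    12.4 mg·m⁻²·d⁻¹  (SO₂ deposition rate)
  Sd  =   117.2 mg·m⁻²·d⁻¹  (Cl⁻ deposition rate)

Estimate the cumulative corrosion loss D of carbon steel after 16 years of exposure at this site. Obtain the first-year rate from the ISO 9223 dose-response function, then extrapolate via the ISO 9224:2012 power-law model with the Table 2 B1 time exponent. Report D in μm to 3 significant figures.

carbon steel: f(T) = -0.054·(T−10) [T>10 °C] = -0.7560
  Pd branch = 1.77·Pd^0.52·e^(0.02·RH+f) = 9.818 μm/a
  Cl⁻ term: 0.102·117.2^0.62·exp(0.033·58+0.04·24.0) = 34.63
  sum: 9.818 + 34.63 → r_corr = 44.45 μm/a
Long-term exponent b (ISO 9224 Table 2, B1) = 0.523
  D(16) = 44.45 × 16^0.523 = 44.45 × 4.263 = 189.5 μm

D(16) = 190 μm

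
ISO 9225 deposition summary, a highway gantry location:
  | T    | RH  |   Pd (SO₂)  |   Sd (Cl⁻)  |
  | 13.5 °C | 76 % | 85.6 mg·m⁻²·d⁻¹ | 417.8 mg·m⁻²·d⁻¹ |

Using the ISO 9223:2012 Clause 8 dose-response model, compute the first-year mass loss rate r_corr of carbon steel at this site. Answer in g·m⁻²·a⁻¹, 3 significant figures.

r_corr = 1.24e+03 g·m⁻²·a⁻¹

carbon steel: T>10 °C ⇒ hinge -0.054·(13.5−10) = -0.1890
  SO₂ term: 1.77·85.6^0.52·exp(0.02·76-0.1890) = 67.75
  Sd branch = 0.102·Sd^0.62·e^(0.033·RH+0.04·T) = 90.64 μm/a
  sum: 67.75 + 90.64 → r_corr = 158.4 μm/a
Convert to mass loss: 158.4 μm/a × 7.85 g/cm³ = 1243 g·m⁻²·a⁻¹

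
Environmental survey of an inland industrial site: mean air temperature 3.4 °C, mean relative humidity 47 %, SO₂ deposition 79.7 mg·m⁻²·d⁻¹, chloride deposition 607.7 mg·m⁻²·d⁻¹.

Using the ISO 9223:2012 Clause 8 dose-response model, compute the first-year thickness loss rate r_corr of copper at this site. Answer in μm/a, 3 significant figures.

r_corr = 0.486 μm/a

copper: temperature factor f = +0.126·(-6.6) = -0.8316
  Pd branch = 0.0053·Pd^0.26·e^(0.059·RH+f) = 0.1153 μm/a
  Cl⁻ term: 0.01025·607.7^0.27·exp(0.036·47+0.049·3.4) = 0.3711
  sum: 0.1153 + 0.3711 → r_corr = 0.4864 μm/a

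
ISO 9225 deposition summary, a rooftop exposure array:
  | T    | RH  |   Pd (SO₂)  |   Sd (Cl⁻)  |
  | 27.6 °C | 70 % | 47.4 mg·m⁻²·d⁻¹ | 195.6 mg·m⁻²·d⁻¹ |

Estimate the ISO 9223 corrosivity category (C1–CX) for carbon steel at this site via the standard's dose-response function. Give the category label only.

C5

carbon steel: f(T) = -0.054·(T−10) [T>10 °C] = -0.9504
  Pd branch = 1.77·Pd^0.52·e^(0.02·RH+f) = 20.64 μm/a
  Cl⁻ term: 0.102·195.6^0.62·exp(0.033·70+0.04·27.6) = 81.65
  sum: 20.64 + 81.65 → r_corr = 102.3 μm/a
ISO 9223 Table 2 (carbon steel): 80 < 102 ≤ 200 μm/a ⇒ C5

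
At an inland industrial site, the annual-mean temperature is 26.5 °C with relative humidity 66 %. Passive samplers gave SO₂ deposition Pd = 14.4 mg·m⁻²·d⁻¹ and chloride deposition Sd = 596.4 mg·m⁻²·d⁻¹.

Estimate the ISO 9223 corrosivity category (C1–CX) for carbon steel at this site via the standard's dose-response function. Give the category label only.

C5

carbon steel: temperature factor f = -0.054·(16.5) = -0.8910
  Pd branch = 1.77·Pd^0.52·e^(0.02·RH+f) = 10.88 μm/a
  Cl⁻ term: 0.102·596.4^0.62·exp(0.033·66+0.04·26.5) = 136.7
  r_corr = 10.88 + 136.7 = 147.6 μm/a
Category bounds: 80…200 μm/a bracket r_corr ⇒ C5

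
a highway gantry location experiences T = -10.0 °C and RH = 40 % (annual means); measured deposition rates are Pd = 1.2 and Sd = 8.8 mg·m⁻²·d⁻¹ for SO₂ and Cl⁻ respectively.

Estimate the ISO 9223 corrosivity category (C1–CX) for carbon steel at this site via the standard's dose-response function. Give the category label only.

C1

carbon steel: f(T) = +0.150·(T−10) [T≤10 °C] = -3.0000
  Pd branch = 1.77·Pd^0.52·e^(0.02·RH+f) = 0.2156 μm/a
  Sd branch = 0.102·Sd^0.62·e^(0.033·RH+0.04·T) = 0.9857 μm/a
  sum: 0.2156 + 0.9857 → r_corr = 1.201 μm/a
Category bounds: 0…1.3 μm/a bracket r_corr ⇒ C1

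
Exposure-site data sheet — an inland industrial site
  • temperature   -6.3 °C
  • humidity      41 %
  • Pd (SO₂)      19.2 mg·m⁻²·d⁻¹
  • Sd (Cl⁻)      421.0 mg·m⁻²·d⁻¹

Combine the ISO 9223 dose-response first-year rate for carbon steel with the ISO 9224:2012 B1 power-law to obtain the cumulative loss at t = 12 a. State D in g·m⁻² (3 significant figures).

carbon steel: T≤10 °C ⇒ hinge +0.150·(-6.3−10) = -2.4450
  Pd branch = 1.77·Pd^0.52·e^(0.02·RH+f) = 1.62 μm/a
  Cl⁻ term: 0.102·421.0^0.62·exp(0.033·41+0.04·-6.3) = 13
  r_corr = 1.62 + 13 = 14.62 μm/a
Long-term exponent b (ISO 9224 Table 2, B1) = 0.523
  D(12) = 14.62 × 12^0.523 = 14.62 × 3.668 = 53.61 μm
  Mass loss = 53.61 μm × 7.85 g/cm³ = 420.8 g·m⁻²

D(12) = 421 g·m⁻²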